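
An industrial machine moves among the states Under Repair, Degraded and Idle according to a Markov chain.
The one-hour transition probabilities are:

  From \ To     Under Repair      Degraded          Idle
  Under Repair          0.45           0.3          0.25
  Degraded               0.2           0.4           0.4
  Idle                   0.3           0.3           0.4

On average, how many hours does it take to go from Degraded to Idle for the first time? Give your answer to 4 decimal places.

Let t(s) be the expected number of hours to first reach Idle from state s, with t(Idle) = 0. Conditioning on the first hour:
t(Under Repair) = 1 + 0.45·t(Under Repair) + 0.3·t(Degraded)
t(Degraded) = 1 + 0.2·t(Under Repair) + 0.4·t(Degraded)
Solving: t(Under Repair) = 3.3333, t(Degraded) = 2.7778.
Expected hours from Degraded to Idle: 2.7778.

2.7778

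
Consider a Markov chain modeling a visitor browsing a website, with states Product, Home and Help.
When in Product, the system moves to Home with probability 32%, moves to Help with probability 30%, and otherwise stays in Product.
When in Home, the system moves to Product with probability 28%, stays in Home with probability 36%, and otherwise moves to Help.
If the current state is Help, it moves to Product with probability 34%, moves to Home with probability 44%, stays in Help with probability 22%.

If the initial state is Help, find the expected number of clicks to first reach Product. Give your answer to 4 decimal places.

3.1690

Let t(s) be the expected number of clicks to first reach Product from state s, with t(Product) = 0. Conditioning on the first click:
t(Home) = 1 + 0.36·t(Home) + 0.36·t(Help)
t(Help) = 1 + 0.44·t(Home) + 0.22·t(Help)
Solving: t(Home) = 3.3451, t(Help) = 3.1690.
Expected clicks from Help to Product: 3.1690.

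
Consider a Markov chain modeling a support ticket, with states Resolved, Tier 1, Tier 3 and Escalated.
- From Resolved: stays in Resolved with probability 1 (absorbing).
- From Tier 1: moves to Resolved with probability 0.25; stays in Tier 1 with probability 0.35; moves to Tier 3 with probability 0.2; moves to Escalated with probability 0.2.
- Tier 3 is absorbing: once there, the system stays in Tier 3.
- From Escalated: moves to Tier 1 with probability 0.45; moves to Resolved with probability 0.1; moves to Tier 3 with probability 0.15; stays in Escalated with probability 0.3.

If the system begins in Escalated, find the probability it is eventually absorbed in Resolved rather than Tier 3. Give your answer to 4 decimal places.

Let h(s) be the probability of absorption at Resolved starting from transient state s. Then h(Resolved) = 1 and h(Tier 3) = 0. By first-step analysis:
h(Tier 1) = 0.25·1 + 0.35·h(Tier 1) + 0.2·0 + 0.2·h(Escalated)
h(Escalated) = 0.1·1 + 0.45·h(Tier 1) + 0.15·0 + 0.3·h(Escalated)
Solving: h(Tier 1) = 0.5342, h(Escalated) = 0.4863.
Starting from Escalated, the probability is 0.4863.

0.4863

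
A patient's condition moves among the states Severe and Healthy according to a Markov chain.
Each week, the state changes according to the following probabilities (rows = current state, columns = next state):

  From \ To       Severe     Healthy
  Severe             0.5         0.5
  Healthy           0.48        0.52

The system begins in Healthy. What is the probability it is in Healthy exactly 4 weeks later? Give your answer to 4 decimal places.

Propagate the distribution vector 4 weeks from Healthy.
After 0 weeks: (0.0000, 1.0000)
After 1 week: (0.4800, 0.5200)
After 2 weeks: (0.4896, 0.5104)
After 3 weeks: (0.4898, 0.5102)
After 4 weeks: (0.4898, 0.5102)
P(in Healthy after 4 weeks) = 0.5102

0.5102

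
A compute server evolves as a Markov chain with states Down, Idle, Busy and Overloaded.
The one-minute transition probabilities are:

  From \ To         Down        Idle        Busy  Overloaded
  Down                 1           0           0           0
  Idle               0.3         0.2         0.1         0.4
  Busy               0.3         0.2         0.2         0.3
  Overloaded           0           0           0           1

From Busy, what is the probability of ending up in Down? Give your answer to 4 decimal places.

0.4839

Let h(s) be the probability of absorption at Down starting from transient state s. Then h(Down) = 1 and h(Overloaded) = 0. By first-step analysis:
h(Idle) = 0.3·1 + 0.2·h(Idle) + 0.1·h(Busy) + 0.4·0
h(Busy) = 0.3·1 + 0.2·h(Idle) + 0.2·h(Busy) + 0.3·0
Solving: h(Idle) = 0.4355, h(Busy) = 0.4839.
Starting from Busy, the probability is 0.4839.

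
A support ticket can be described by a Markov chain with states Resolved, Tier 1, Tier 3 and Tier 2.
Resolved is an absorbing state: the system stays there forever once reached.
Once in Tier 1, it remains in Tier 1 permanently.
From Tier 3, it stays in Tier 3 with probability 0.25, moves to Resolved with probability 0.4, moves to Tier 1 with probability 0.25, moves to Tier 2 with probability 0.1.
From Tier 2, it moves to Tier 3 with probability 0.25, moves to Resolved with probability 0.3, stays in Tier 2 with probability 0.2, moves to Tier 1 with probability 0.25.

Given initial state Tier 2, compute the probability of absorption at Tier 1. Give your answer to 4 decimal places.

0.4348

Let h(s) be the probability of absorption at Tier 1 starting from transient state s. Then h(Tier 1) = 1 and h(Resolved) = 0. By first-step analysis:
h(Tier 3) = 0.4·0 + 0.25·1 + 0.25·h(Tier 3) + 0.1·h(Tier 2)
h(Tier 2) = 0.3·0 + 0.25·1 + 0.25·h(Tier 3) + 0.2·h(Tier 2)
Solving: h(Tier 3) = 0.3913, h(Tier 2) = 0.4348.
Starting from Tier 2, the probability is 0.4348.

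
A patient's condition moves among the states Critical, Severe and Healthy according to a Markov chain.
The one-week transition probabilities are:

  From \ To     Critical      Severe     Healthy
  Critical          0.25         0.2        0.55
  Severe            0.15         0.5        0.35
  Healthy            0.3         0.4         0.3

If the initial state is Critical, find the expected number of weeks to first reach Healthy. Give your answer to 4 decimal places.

2.0290

Let t(s) be the expected number of weeks to first reach Healthy from state s, with t(Healthy) = 0. Conditioning on the first week:
t(Critical) = 1 + 0.25·t(Critical) + 0.2·t(Severe)
t(Severe) = 1 + 0.15·t(Critical) + 0.5·t(Severe)
Solving: t(Critical) = 2.0290, t(Severe) = 2.6087.
Expected weeks from Critical to Healthy: 2.0290.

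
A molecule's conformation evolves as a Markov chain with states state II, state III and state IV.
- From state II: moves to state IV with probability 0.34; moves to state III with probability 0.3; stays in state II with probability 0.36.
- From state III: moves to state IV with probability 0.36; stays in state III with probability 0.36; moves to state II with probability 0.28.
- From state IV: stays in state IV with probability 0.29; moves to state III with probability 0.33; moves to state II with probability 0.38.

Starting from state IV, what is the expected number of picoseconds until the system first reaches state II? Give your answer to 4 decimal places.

Let t(s) be the expected number of picoseconds to first reach state II from state s, with t(state II) = 0. Conditioning on the first picosecond:
t(state III) = 1 + 0.36·t(state III) + 0.36·t(state IV)
t(state IV) = 1 + 0.33·t(state III) + 0.29·t(state IV)
Solving: t(state III) = 3.1883, t(state IV) = 2.8903.
Expected picoseconds from state IV to state II: 2.8903.

2.8903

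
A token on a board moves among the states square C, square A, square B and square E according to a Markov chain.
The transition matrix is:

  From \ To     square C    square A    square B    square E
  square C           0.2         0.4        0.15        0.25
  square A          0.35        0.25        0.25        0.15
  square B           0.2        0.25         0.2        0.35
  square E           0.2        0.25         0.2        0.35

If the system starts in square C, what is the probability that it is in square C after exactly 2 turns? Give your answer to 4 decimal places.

0.2600

Propagate the distribution vector 2 turns from square C.
After 0 turns: (1.0000, 0.0000, 0.0000, 0.0000)
After 1 turn: (0.2000, 0.4000, 0.1500, 0.2500)
After 2 turns: (0.2600, 0.2800, 0.2100, 0.2500)
P(in square C after 2 turns) = 0.2600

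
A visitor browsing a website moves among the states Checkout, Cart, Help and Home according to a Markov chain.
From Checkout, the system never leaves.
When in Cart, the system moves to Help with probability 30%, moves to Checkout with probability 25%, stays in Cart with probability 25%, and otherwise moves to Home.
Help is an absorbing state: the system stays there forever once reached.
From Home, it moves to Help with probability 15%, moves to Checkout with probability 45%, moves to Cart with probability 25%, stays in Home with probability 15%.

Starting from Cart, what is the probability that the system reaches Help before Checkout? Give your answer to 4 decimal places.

Let h(s) be the probability of absorption at Help starting from transient state s. Then h(Help) = 1 and h(Checkout) = 0. By first-step analysis:
h(Cart) = 0.25·0 + 0.25·h(Cart) + 0.3·1 + 0.2·h(Home)
h(Home) = 0.45·0 + 0.25·h(Cart) + 0.15·1 + 0.15·h(Home)
Solving: h(Cart) = 0.4851, h(Home) = 0.3191.
Starting from Cart, the probability is 0.4851.

0.4851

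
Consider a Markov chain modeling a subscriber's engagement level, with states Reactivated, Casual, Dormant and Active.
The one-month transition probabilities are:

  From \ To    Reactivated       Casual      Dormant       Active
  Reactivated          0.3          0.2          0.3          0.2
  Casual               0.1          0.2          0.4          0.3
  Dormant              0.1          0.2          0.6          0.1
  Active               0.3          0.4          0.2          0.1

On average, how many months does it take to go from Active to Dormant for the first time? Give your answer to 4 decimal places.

3.5366

Let t(s) be the expected number of months to first reach Dormant from state s, with t(Dormant) = 0. Conditioning on the first month:
t(Reactivated) = 1 + 0.3·t(Reactivated) + 0.2·t(Casual) + 0.2·t(Active)
t(Casual) = 1 + 0.1·t(Reactivated) + 0.2·t(Casual) + 0.3·t(Active)
t(Active) = 1 + 0.3·t(Reactivated) + 0.4·t(Casual) + 0.1·t(Active)
Solving: t(Reactivated) = 3.2927, t(Casual) = 2.9878, t(Active) = 3.5366.
Expected months from Active to Dormant: 3.5366.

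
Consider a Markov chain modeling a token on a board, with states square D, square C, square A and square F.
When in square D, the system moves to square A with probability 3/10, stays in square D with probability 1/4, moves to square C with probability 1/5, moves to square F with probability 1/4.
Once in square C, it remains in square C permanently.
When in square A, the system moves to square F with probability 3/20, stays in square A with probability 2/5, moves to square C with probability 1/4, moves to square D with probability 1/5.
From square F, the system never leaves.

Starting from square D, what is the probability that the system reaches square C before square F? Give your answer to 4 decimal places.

Let h(s) be the probability of absorption at square C starting from transient state s. Then h(square C) = 1 and h(square F) = 0. By first-step analysis:
h(square D) = 0.25·h(square D) + 0.2·1 + 0.3·h(square A) + 0.25·0
h(square A) = 0.2·h(square D) + 0.25·1 + 0.4·h(square A) + 0.15·0
Solving: h(square D) = 0.5000, h(square A) = 0.5833.
Starting from square D, the probability is 0.5000.

0.5000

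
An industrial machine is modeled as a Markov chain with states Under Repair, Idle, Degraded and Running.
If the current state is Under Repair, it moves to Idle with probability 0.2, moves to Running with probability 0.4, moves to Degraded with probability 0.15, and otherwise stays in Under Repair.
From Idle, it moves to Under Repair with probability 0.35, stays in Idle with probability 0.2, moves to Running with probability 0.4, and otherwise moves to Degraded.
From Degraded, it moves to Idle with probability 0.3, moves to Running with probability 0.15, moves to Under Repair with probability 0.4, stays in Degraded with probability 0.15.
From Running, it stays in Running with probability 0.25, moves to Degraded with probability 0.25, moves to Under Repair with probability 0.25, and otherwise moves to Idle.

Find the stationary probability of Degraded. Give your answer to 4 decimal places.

Let the stationary distribution be π with π = πP and π_1 + π_2 + π_3 + π_4 = 1.
π_1 = 0.25·π_1 + 0.35·π_2 + 0.4·π_3 + 0.25·π_4
π_2 = 0.2·π_1 + 0.2·π_2 + 0.3·π_3 + 0.25·π_4
π_3 = 0.15·π_1 + 0.05·π_2 + 0.15·π_3 + 0.25·π_4
Solving with the normalization constraint gives π = (0.2969, 0.2315, 0.1582, 0.3134).
So the stationary probability of Degraded is 0.1582.

0.1582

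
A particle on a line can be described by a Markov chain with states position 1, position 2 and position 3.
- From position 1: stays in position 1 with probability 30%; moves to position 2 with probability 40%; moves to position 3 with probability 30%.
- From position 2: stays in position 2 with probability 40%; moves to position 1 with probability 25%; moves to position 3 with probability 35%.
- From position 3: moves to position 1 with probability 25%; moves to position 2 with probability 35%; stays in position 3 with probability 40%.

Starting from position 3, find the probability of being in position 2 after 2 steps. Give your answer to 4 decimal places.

Sum over the intermediate state after 1 step:
P = P(position 3→position 1)·P(position 1→position 2) + P(position 3→position 2)·P(position 2→position 2) + P(position 3→position 3)·P(position 3→position 2)
  = 0.25×0.4 + 0.35×0.4 + 0.4×0.35
  = 0.1000 + 0.1400 + 0.1400 = 0.3800

0.3800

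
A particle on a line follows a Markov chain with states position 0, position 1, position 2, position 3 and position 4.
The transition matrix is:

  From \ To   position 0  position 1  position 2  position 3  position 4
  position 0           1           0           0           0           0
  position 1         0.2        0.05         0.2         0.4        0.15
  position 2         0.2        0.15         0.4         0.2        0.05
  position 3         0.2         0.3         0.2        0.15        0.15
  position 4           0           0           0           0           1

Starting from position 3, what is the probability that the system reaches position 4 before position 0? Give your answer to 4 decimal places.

Let h(s) be the probability of absorption at position 4 starting from transient state s. Then h(position 4) = 1 and h(position 0) = 0. By first-step analysis:
h(position 1) = 0.2·0 + 0.05·h(position 1) + 0.2·h(position 2) + 0.4·h(position 3) + 0.15·1
h(position 2) = 0.2·0 + 0.15·h(position 1) + 0.4·h(position 2) + 0.2·h(position 3) + 0.05·1
h(position 3) = 0.2·0 + 0.3·h(position 1) + 0.2·h(position 2) + 0.15·h(position 3) + 0.15·1
Solving: h(position 1) = 0.3846, h(position 2) = 0.3077, h(position 3) = 0.3846.
Starting from position 3, the probability is 0.3846.

0.3846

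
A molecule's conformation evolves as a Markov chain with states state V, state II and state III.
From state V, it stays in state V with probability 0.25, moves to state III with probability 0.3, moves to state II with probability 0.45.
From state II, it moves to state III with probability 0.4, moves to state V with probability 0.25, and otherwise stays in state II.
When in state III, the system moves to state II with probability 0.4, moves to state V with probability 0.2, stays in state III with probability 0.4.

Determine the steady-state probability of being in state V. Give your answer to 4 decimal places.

0.2312

Let the stationary distribution be π with π = πP and π_1 + π_2 + π_3 = 1.
π_1 = 0.25·π_1 + 0.25·π_2 + 0.2·π_3
π_2 = 0.45·π_1 + 0.35·π_2 + 0.4·π_3
Solving with the normalization constraint gives π = (0.2312, 0.3920, 0.3769).
So the stationary probability of state V is 0.2312.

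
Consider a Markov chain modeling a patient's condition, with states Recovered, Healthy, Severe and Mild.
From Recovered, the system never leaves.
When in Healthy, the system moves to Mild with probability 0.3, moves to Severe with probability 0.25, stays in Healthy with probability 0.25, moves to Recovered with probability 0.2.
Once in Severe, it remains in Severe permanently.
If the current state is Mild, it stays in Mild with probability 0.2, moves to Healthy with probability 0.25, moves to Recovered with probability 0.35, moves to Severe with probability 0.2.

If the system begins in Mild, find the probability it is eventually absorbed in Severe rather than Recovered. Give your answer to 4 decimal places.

0.4048

Let h(s) be the probability of absorption at Severe starting from transient state s. Then h(Severe) = 1 and h(Recovered) = 0. By first-step analysis:
h(Healthy) = 0.2·0 + 0.25·h(Healthy) + 0.25·1 + 0.3·h(Mild)
h(Mild) = 0.35·0 + 0.25·h(Healthy) + 0.2·1 + 0.2·h(Mild)
Solving: h(Healthy) = 0.4952, h(Mild) = 0.4048.
Starting from Mild, the probability is 0.4048.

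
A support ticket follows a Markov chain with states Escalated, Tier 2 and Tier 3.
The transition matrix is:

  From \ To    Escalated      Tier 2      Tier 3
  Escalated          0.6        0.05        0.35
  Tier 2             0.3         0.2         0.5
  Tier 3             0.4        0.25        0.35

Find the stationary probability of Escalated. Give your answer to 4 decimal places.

Let the stationary distribution be π with π = πP and π_1 + π_2 + π_3 = 1.
π_1 = 0.6·π_1 + 0.3·π_2 + 0.4·π_3
π_2 = 0.05·π_1 + 0.2·π_2 + 0.25·π_3
Solving with the normalization constraint gives π = (0.4817, 0.1463, 0.3720).
So the stationary probability of Escalated is 0.4817.

0.4817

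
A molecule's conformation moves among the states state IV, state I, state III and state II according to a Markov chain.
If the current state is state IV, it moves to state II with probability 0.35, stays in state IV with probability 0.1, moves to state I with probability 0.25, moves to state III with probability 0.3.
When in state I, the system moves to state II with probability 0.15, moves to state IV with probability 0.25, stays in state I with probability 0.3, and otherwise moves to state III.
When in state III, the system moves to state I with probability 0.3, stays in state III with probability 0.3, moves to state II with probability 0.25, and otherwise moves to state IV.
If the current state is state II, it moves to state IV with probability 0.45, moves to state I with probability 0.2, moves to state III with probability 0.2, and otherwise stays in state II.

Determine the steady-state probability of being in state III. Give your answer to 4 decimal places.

0.2776

Let the stationary distribution be π with π = πP and π_1 + π_2 + π_3 + π_4 = 1.
π_1 = 0.1·π_1 + 0.25·π_2 + 0.15·π_3 + 0.45·π_4
π_2 = 0.25·π_1 + 0.3·π_2 + 0.3·π_3 + 0.2·π_4
π_3 = 0.3·π_1 + 0.3·π_2 + 0.3·π_3 + 0.2·π_4
Solving with the normalization constraint gives π = (0.2322, 0.2660, 0.2776, 0.2242).
So the stationary probability of state III is 0.2776.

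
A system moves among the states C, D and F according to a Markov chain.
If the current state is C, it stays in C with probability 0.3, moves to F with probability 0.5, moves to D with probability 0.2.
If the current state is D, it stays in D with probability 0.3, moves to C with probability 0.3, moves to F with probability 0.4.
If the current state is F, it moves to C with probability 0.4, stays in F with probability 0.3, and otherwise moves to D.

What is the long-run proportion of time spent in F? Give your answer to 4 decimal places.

0.3945

Let the stationary distribution be π with π = πP and π_1 + π_2 + π_3 = 1.
π_1 = 0.3·π_1 + 0.3·π_2 + 0.4·π_3
π_2 = 0.2·π_1 + 0.3·π_2 + 0.3·π_3
Solving with the normalization constraint gives π = (0.3394, 0.2661, 0.3945).
So the stationary probability of F is 0.3945.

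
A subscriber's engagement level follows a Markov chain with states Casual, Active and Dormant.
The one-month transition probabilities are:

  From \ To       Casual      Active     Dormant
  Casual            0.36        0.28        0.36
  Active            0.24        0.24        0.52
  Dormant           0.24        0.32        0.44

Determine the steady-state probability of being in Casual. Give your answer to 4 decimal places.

Let the stationary distribution be π with π = πP and π_1 + π_2 + π_3 = 1.
π_1 = 0.36·π_1 + 0.24·π_2 + 0.24·π_3
π_2 = 0.28·π_1 + 0.24·π_2 + 0.32·π_3
Solving with the normalization constraint gives π = (0.2727, 0.2862, 0.4411).
So the stationary probability of Casual is 0.2727.

0.2727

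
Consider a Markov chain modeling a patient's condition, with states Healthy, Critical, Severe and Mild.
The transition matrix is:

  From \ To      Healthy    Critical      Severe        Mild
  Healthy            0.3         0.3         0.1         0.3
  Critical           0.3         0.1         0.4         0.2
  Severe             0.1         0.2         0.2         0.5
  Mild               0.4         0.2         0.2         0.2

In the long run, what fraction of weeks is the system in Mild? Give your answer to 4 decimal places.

0.2925

Let the stationary distribution be π with π = πP and π_1 + π_2 + π_3 + π_4 = 1.
π_1 = 0.3·π_1 + 0.3·π_2 + 0.1·π_3 + 0.4·π_4
π_2 = 0.3·π_1 + 0.1·π_2 + 0.2·π_3 + 0.2·π_4
π_3 = 0.1·π_1 + 0.4·π_2 + 0.2·π_3 + 0.2·π_4
Solving with the normalization constraint gives π = (0.2867, 0.2079, 0.2129, 0.2925).
So the stationary probability of Mild is 0.2925.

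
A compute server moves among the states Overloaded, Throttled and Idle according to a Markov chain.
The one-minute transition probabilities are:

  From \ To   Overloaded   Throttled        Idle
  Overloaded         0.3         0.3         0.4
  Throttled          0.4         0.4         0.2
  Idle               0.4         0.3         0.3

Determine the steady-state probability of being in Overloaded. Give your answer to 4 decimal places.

Let the stationary distribution be π with π = πP and π_1 + π_2 + π_3 = 1.
π_1 = 0.3·π_1 + 0.4·π_2 + 0.4·π_3
π_2 = 0.3·π_1 + 0.4·π_2 + 0.3·π_3
Solving with the normalization constraint gives π = (0.3636, 0.3333, 0.3030).
So the stationary probability of Overloaded is 0.3636.

0.3636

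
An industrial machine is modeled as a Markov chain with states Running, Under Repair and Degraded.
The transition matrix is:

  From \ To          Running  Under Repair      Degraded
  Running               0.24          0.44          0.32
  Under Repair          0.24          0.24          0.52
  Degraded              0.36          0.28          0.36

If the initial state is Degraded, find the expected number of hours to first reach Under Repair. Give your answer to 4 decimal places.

Let t(s) be the expected number of hours to first reach Under Repair from state s, with t(Under Repair) = 0. Conditioning on the first hour:
t(Running) = 1 + 0.24·t(Running) + 0.32·t(Degraded)
t(Degraded) = 1 + 0.36·t(Running) + 0.36·t(Degraded)
Solving: t(Running) = 2.5862, t(Degraded) = 3.0172.
Expected hours from Degraded to Under Repair: 3.0172.

3.0172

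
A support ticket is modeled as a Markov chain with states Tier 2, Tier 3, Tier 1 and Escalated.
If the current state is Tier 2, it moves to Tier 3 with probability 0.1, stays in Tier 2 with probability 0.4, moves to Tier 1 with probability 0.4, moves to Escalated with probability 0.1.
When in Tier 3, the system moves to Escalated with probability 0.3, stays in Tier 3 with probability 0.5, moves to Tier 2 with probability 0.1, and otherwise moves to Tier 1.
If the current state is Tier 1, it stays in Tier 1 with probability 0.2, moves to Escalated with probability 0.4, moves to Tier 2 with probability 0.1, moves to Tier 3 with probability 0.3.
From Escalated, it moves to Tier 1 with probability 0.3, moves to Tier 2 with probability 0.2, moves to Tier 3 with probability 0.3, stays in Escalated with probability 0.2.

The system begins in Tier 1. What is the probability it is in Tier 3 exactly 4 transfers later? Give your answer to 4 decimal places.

0.3314

Propagate the distribution vector 4 transfers from Tier 1.
After 0 transfers: (0.0000, 0.0000, 1.0000, 0.0000)
After 1 transfer: (0.1000, 0.3000, 0.2000, 0.4000)
After 2 transfers: (0.1700, 0.3400, 0.2300, 0.2600)
After 3 transfers: (0.1770, 0.3340, 0.2260, 0.2630)
After 4 transfers: (0.1794, 0.3314, 0.2283, 0.2609)
P(in Tier 3 after 4 transfers) = 0.3314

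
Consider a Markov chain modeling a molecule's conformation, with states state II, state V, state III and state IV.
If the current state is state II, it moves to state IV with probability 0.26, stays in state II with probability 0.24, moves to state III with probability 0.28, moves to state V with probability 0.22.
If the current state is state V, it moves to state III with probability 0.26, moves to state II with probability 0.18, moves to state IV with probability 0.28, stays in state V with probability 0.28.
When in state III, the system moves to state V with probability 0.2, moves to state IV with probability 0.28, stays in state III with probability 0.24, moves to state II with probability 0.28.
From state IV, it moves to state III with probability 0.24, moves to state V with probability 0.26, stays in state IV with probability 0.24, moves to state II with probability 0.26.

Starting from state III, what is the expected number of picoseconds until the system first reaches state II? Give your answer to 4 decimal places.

3.9822

Let t(s) be the expected number of picoseconds to first reach state II from state s, with t(state II) = 0. Conditioning on the first picosecond:
t(state V) = 1 + 0.28·t(state V) + 0.26·t(state III) + 0.28·t(state IV)
t(state III) = 1 + 0.2·t(state V) + 0.24·t(state III) + 0.28·t(state IV)
t(state IV) = 1 + 0.26·t(state V) + 0.24·t(state III) + 0.24·t(state IV)
Solving: t(state V) = 4.4150, t(state III) = 3.9822, t(state IV) = 4.0837.
Expected picoseconds from state III to state II: 3.9822.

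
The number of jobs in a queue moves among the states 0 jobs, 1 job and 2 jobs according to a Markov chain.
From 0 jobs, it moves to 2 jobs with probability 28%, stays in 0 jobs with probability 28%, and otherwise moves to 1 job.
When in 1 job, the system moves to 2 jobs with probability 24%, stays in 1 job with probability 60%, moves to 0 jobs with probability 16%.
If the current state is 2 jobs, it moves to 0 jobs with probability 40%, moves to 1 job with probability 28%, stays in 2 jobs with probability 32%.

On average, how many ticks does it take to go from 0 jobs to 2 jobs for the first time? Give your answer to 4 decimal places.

Let t(s) be the expected number of ticks to first reach 2 jobs from state s, with t(2 jobs) = 0. Conditioning on the first tick:
t(0 jobs) = 1 + 0.28·t(0 jobs) + 0.44·t(1 job)
t(1 job) = 1 + 0.16·t(0 jobs) + 0.6·t(1 job)
Solving: t(0 jobs) = 3.8603, t(1 job) = 4.0441.
Expected ticks from 0 jobs to 2 jobs: 3.8603.

3.8603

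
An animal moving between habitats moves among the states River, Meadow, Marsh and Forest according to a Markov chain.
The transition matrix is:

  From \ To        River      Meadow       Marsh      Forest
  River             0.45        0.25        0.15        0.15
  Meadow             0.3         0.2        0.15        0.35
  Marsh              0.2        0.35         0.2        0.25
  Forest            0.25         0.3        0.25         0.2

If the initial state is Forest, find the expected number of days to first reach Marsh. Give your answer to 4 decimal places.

5.2258

Let t(s) be the expected number of days to first reach Marsh from state s, with t(Marsh) = 0. Conditioning on the first day:
t(River) = 1 + 0.45·t(River) + 0.25·t(Meadow) + 0.15·t(Forest)
t(Meadow) = 1 + 0.3·t(River) + 0.2·t(Meadow) + 0.35·t(Forest)
t(Forest) = 1 + 0.25·t(River) + 0.3·t(Meadow) + 0.2·t(Forest)
Solving: t(River) = 5.8475, t(Meadow) = 5.7291, t(Forest) = 5.2258.
Expected days from Forest to Marsh: 5.2258.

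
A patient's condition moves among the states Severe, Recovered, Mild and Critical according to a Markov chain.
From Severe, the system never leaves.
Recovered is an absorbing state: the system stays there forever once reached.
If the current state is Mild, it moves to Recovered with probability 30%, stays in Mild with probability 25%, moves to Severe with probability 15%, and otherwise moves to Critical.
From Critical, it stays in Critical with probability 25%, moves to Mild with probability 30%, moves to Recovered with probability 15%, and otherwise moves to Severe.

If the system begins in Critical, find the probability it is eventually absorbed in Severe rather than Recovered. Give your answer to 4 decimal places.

0.5714

Let h(s) be the probability of absorption at Severe starting from transient state s. Then h(Severe) = 1 and h(Recovered) = 0. By first-step analysis:
h(Mild) = 0.15·1 + 0.3·0 + 0.25·h(Mild) + 0.3·h(Critical)
h(Critical) = 0.3·1 + 0.15·0 + 0.3·h(Mild) + 0.25·h(Critical)
Solving: h(Mild) = 0.4286, h(Critical) = 0.5714.
Starting from Critical, the probability is 0.5714.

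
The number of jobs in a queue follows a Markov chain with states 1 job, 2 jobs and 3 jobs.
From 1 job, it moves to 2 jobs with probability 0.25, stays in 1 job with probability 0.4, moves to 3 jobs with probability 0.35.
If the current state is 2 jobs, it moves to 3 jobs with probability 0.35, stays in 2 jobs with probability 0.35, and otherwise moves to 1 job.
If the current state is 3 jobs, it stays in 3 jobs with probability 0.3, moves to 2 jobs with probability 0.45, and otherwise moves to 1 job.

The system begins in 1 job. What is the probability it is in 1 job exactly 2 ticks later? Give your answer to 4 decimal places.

0.3225

Sum over the intermediate state after 1 tick:
P = P(1 job→1 job)·P(1 job→1 job) + P(1 job→2 jobs)·P(2 jobs→1 job) + P(1 job→3 jobs)·P(3 jobs→1 job)
  = 0.4×0.4 + 0.25×0.3 + 0.35×0.25
  = 0.1600 + 0.0750 + 0.0875 = 0.3225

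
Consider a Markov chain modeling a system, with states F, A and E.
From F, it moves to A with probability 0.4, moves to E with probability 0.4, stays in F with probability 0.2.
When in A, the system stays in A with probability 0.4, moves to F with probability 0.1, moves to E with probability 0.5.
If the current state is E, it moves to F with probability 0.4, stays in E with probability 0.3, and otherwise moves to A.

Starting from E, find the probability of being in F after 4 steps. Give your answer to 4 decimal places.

0.2434

Propagate the distribution vector 4 steps from E.
After 0 steps: (0.0000, 0.0000, 1.0000)
After 1 step: (0.4000, 0.3000, 0.3000)
After 2 steps: (0.2300, 0.3700, 0.4000)
After 3 steps: (0.2430, 0.3600, 0.3970)
After 4 steps: (0.2434, 0.3603, 0.3963)
P(in F after 4 steps) = 0.2434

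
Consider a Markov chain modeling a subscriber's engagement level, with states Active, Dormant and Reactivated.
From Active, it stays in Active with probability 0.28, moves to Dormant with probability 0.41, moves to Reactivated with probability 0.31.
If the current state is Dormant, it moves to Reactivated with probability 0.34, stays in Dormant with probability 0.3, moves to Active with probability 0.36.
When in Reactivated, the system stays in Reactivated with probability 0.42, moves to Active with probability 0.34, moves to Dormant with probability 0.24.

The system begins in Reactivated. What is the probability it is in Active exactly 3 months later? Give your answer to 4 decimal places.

0.3268

Propagate the distribution vector 3 months from Reactivated.
After 0 months: (0.0000, 0.0000, 1.0000)
After 1 month: (0.3400, 0.2400, 0.4200)
After 2 months: (0.3244, 0.3122, 0.3634)
After 3 months: (0.3268, 0.3139, 0.3593)
P(in Active after 3 months) = 0.3268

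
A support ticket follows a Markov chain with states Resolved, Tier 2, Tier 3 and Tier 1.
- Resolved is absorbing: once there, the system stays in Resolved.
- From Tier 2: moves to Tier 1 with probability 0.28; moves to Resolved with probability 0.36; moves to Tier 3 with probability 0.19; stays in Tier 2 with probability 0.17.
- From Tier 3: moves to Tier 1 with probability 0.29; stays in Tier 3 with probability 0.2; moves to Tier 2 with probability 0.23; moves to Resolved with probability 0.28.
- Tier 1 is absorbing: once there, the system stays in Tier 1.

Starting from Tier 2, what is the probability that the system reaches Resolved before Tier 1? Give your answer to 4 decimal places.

Let h(s) be the probability of absorption at Resolved starting from transient state s. Then h(Resolved) = 1 and h(Tier 1) = 0. By first-step analysis:
h(Tier 2) = 0.36·1 + 0.17·h(Tier 2) + 0.19·h(Tier 3) + 0.28·0
h(Tier 3) = 0.28·1 + 0.23·h(Tier 2) + 0.2·h(Tier 3) + 0.29·0
Solving: h(Tier 2) = 0.5501, h(Tier 3) = 0.5081.
Starting from Tier 2, the probability is 0.5501.

0.5501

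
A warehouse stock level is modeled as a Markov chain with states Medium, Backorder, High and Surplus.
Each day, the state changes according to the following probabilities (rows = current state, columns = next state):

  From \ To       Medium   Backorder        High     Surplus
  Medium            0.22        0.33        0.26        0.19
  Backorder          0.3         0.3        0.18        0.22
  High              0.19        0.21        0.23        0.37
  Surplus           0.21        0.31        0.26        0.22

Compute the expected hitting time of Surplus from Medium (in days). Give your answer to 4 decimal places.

Let t(s) be the expected number of days to first reach Surplus from state s, with t(Surplus) = 0. Conditioning on the first day:
t(Medium) = 1 + 0.22·t(Medium) + 0.33·t(Backorder) + 0.26·t(High)
t(Backorder) = 1 + 0.3·t(Medium) + 0.3·t(Backorder) + 0.18·t(High)
t(High) = 1 + 0.19·t(Medium) + 0.21·t(Backorder) + 0.23·t(High)
Solving: t(Medium) = 4.1642, t(Backorder) = 4.0989, t(High) = 3.4441.
Expected days from Medium to Surplus: 4.1642.

4.1642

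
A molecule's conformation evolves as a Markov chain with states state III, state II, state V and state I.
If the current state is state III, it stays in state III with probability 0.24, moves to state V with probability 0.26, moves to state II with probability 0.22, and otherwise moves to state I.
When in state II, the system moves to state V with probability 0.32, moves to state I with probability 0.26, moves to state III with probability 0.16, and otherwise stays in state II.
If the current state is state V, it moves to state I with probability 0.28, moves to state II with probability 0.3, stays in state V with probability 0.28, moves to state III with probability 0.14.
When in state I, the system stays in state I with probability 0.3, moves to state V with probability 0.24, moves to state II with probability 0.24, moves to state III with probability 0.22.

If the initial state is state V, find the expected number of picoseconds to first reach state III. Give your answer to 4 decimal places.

5.9574

Let t(s) be the expected number of picoseconds to first reach state III from state s, with t(state III) = 0. Conditioning on the first picosecond:
t(state II) = 1 + 0.26·t(state II) + 0.32·t(state V) + 0.26·t(state I)
t(state V) = 1 + 0.3·t(state II) + 0.28·t(state V) + 0.28·t(state I)
t(state I) = 1 + 0.24·t(state II) + 0.24·t(state V) + 0.3·t(state I)
Solving: t(state II) = 5.8521, t(state V) = 5.9574, t(state I) = 5.4775.
Expected picoseconds from state V to state III: 5.9574.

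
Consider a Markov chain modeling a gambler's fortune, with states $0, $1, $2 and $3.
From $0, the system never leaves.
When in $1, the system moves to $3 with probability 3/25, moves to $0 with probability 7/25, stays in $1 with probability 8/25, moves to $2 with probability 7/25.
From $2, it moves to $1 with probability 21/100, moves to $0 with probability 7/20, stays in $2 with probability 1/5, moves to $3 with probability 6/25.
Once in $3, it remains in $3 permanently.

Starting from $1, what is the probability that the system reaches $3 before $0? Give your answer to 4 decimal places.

Let h(s) be the probability of absorption at $3 starting from transient state s. Then h($3) = 1 and h($0) = 0. By first-step analysis:
h($1) = 0.28·0 + 0.32·h($1) + 0.28·h($2) + 0.12·1
h($2) = 0.35·0 + 0.21·h($1) + 0.2·h($2) + 0.24·1
Solving: h($1) = 0.3364, h($2) = 0.3883.
Starting from $1, the probability is 0.3364.

0.3364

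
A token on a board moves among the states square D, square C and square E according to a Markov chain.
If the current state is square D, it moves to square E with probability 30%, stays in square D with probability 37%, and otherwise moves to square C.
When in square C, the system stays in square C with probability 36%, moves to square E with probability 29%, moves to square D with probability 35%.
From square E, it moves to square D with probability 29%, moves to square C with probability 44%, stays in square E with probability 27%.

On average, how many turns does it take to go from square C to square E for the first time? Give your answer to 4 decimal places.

Let t(s) be the expected number of turns to first reach square E from state s, with t(square E) = 0. Conditioning on the first turn:
t(square D) = 1 + 0.37·t(square D) + 0.33·t(square C)
t(square C) = 1 + 0.35·t(square D) + 0.36·t(square C)
Solving: t(square D) = 3.3716, t(square C) = 3.4063.
Expected turns from square C to square E: 3.4063.

3.4063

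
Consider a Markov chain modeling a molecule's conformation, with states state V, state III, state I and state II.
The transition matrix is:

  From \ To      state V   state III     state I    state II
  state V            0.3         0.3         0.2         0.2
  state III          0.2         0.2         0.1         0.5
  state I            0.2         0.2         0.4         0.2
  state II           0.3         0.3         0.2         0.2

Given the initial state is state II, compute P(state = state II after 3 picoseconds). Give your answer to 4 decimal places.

Propagate the distribution vector 3 picoseconds from state II.
After 0 picoseconds: (0.0000, 0.0000, 0.0000, 1.0000)
After 1 picosecond: (0.3000, 0.3000, 0.2000, 0.2000)
After 2 picoseconds: (0.2500, 0.2500, 0.2100, 0.2900)
After 3 picoseconds: (0.2540, 0.2540, 0.2170, 0.2750)
P(in state II after 3 picoseconds) = 0.2750

0.2750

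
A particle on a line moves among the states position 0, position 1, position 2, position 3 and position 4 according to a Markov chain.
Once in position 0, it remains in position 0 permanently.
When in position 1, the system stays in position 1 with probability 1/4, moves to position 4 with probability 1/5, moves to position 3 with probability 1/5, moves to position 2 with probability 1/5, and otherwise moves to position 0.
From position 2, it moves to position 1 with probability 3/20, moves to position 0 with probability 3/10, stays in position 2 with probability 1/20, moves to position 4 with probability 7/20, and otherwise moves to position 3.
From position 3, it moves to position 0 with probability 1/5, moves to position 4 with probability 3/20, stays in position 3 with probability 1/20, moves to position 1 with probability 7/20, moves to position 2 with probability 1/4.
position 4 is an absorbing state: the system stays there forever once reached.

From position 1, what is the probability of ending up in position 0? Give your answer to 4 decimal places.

Let h(s) be the probability of absorption at position 0 starting from transient state s. Then h(position 0) = 1 and h(position 4) = 0. By first-step analysis:
h(position 1) = 0.15·1 + 0.25·h(position 1) + 0.2·h(position 2) + 0.2·h(position 3) + 0.2·0
h(position 2) = 0.3·1 + 0.15·h(position 1) + 0.05·h(position 2) + 0.15·h(position 3) + 0.35·0
h(position 3) = 0.2·1 + 0.35·h(position 1) + 0.25·h(position 2) + 0.05·h(position 3) + 0.15·0
Solving: h(position 1) = 0.4587, h(position 2) = 0.4676, h(position 3) = 0.5026.
Starting from position 1, the probability is 0.4587.

0.4587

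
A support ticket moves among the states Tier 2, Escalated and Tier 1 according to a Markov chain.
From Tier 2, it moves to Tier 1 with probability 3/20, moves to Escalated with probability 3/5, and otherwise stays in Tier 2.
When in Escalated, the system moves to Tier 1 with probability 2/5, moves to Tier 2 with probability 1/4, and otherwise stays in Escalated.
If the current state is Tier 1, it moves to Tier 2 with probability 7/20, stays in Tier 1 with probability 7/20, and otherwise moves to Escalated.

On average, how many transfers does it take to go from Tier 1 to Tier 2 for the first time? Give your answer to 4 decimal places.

Let t(s) be the expected number of transfers to first reach Tier 2 from state s, with t(Tier 2) = 0. Conditioning on the first transfer:
t(Escalated) = 1 + 0.35·t(Escalated) + 0.4·t(Tier 1)
t(Tier 1) = 1 + 0.3·t(Escalated) + 0.35·t(Tier 1)
Solving: t(Escalated) = 3.4711, t(Tier 1) = 3.1405.
Expected transfers from Tier 1 to Tier 2: 3.1405.

3.1405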